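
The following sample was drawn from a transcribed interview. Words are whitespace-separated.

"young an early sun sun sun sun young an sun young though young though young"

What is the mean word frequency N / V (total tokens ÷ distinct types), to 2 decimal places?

3.00

N = 15 tokens, V = 5 types.
Mean frequency = N / V = 15 / 5 = 3.00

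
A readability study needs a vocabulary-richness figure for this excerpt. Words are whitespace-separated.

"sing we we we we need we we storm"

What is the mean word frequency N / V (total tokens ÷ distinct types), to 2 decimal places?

N = 9 tokens, V = 4 types.
Mean frequency = N / V = 9 / 4 = 2.25

2.25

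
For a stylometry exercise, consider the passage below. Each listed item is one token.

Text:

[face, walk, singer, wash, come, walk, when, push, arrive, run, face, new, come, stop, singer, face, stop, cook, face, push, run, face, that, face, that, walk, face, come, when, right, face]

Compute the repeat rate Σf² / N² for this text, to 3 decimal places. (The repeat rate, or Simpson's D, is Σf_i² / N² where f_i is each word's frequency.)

Frequencies: face:8, walk:3, come:3, singer:2, when:2, push:2, run:2, stop:2, that:2, wash:1, arrive:1, new:1, cook:1, right:1
Σf² = 111; N² = 961
Repeat rate = 111 / 961 = 0.116

0.116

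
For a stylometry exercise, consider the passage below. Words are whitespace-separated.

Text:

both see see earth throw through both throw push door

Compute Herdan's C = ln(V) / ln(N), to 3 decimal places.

0.845

N = 10, V = 7.
ln(V) = 1.945910, ln(N) = 2.302585
C = 1.945910 / 2.302585 = 0.845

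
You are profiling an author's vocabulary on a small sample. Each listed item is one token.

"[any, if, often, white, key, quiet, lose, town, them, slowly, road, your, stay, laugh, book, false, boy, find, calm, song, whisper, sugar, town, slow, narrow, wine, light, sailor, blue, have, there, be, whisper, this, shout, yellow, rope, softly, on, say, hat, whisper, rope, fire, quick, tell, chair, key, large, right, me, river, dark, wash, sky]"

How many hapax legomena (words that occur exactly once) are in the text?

46

Frequencies: whisper:3, key:2, town:2, rope:2, any:1, if:1, often:1, white:1, quiet:1, lose:1, them:1, slowly:1, road:1, your:1, stay:1, laugh:1, book:1, false:1, boy:1, find:1, … (30 more, each freq 1)
Hapax (freq=1): any, be, blue, book, boy, calm, chair, dark, false, find, fire, hat, have, if, large, laugh, light, lose, me, narrow, often, on, quick, quiet, right, river, road, sailor, say, shout, sky, slow, slowly, softly, song, stay, sugar, tell, them, there, this, wash, white, wine, yellow, your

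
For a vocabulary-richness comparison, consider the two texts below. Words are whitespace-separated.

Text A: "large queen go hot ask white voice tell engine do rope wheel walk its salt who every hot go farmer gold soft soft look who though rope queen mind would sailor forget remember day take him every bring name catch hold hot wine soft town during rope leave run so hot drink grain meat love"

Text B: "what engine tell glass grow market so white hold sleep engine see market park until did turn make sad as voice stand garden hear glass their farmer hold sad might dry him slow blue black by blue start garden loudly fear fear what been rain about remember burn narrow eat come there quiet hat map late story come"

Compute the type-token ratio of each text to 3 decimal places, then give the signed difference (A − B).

TTR(A) = 44/55 = 0.800
TTR(B) = 48/58 = 0.828
Difference = 0.800 − 0.828 = -0.028

-0.028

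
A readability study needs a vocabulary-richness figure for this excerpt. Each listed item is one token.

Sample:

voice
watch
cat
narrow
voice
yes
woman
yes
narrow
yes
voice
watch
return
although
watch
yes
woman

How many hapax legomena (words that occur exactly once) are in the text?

3

Frequencies: yes:4, voice:3, watch:3, narrow:2, woman:2, cat:1, return:1, although:1
Hapax (freq=1): although, cat, return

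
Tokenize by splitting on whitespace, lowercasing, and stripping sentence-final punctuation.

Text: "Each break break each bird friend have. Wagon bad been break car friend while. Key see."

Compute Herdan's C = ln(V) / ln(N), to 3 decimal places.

0.896

N = 16, V = 12.
ln(V) = 2.484907, ln(N) = 2.772589
C = 2.484907 / 2.772589 = 0.896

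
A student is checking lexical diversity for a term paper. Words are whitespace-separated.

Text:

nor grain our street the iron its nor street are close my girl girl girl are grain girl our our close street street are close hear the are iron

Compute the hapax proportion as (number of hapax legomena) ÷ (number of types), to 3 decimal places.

0.250

Frequencies: street:4, are:4, girl:4, our:3, close:3, nor:2, grain:2, the:2, iron:2, its:1, my:1, hear:1
Hapax count = 3; type count = 12.
Ratio = 3 / 12 = 0.250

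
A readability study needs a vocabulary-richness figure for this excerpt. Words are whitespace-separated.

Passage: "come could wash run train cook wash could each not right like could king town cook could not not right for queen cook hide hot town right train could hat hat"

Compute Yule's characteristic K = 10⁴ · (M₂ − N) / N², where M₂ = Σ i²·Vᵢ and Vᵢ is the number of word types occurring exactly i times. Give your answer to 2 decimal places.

Frequencies: could:5, cook:3, not:3, right:3, wash:2, train:2, town:2, hat:2, come:1, run:1, each:1, like:1, king:1, for:1, queen:1, hide:1, hot:1
N = 31. Frequency spectrum: V_1=9, V_2=4, V_3=3, V_5=1
M₂ = 1²·9 + 2²·4 + 3²·3 + 5²·1 = 77
K = 10000 × (77 − 31) / 31² = 478.67

478.67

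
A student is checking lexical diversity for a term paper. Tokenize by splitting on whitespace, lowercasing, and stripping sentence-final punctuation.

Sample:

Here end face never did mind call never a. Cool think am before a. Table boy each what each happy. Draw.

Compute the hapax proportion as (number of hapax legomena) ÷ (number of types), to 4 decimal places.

0.8333

Frequencies: never:2, a:2, each:2, here:1, end:1, face:1, did:1, mind:1, call:1, cool:1, think:1, am:1, before:1, table:1, boy:1, what:1, happy:1, draw:1
Hapax count = 15; type count = 18.
Ratio = 15 / 18 = 0.8333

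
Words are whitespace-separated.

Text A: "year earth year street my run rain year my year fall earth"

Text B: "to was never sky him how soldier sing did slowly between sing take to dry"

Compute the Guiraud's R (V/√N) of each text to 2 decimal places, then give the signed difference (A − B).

A: V=7, N=12, R=2.02
B: V=13, N=15, R=3.36
Difference = 2.02 − 3.36 = -1.34

-1.34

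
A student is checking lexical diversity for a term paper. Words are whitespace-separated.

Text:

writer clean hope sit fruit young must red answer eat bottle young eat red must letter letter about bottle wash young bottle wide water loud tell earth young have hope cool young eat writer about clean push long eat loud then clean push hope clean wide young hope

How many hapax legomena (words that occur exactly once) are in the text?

11

Frequencies: young:6, clean:4, hope:4, eat:4, bottle:3, writer:2, must:2, red:2, letter:2, about:2, wide:2, loud:2, push:2, sit:1, fruit:1, answer:1, wash:1, water:1, tell:1, earth:1, … (4 more, each freq 1)
Hapax (freq=1): answer, cool, earth, fruit, have, long, sit, tell, then, wash, water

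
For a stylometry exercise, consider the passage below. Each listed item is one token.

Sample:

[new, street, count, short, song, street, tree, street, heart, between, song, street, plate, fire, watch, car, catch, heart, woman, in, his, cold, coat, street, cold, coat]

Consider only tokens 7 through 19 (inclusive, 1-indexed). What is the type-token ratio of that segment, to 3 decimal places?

Segment tokens 7–19: tree, street, heart, between, song, street, plate, fire, watch, car, catch, heart, woman
Segment N = 13, segment V = 11.
TTR = 11 / 13 = 0.846

0.846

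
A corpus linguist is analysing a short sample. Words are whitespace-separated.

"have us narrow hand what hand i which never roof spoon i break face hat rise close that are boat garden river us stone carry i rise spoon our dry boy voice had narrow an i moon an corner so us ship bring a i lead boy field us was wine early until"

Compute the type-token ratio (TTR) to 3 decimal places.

0.755

N = 53 tokens, V = 40 types.
TTR = V / N = 40 / 53 = 0.755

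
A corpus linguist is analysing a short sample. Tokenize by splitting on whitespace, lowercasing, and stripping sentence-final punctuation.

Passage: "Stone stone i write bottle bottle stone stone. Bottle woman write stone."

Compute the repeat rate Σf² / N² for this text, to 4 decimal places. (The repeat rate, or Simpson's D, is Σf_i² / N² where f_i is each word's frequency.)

Frequencies: stone:5, bottle:3, write:2, i:1, woman:1
Σf² = 40; N² = 144
Repeat rate = 40 / 144 = 0.2778

0.2778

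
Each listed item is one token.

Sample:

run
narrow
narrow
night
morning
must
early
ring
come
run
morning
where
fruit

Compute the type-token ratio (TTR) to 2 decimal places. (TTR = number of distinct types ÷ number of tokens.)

N = 13 tokens, V = 10 types.
TTR = V / N = 10 / 13 = 0.77

0.77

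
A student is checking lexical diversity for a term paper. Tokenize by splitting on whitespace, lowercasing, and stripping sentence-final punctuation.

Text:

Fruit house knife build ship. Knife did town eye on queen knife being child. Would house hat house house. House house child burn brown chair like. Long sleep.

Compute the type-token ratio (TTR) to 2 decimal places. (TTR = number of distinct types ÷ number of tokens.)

N = 28 tokens, V = 20 types.
TTR = V / N = 20 / 28 = 0.71

0.71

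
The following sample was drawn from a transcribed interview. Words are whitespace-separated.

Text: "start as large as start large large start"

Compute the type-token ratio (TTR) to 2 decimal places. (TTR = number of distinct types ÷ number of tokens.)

N = 8 tokens, V = 3 types.
TTR = V / N = 3 / 8 = 0.38

0.38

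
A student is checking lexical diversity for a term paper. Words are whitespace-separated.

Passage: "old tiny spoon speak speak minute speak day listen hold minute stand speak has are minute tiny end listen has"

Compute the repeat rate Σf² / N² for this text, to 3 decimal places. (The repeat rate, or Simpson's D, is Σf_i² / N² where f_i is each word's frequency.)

0.110

Frequencies: speak:4, minute:3, tiny:2, listen:2, has:2, old:1, spoon:1, day:1, hold:1, stand:1, are:1, end:1
Σf² = 44; N² = 400
Repeat rate = 44 / 400 = 0.110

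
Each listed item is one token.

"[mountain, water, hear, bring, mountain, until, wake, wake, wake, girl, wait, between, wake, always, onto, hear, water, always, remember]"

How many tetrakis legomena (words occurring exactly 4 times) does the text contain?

Frequencies: wake:4, mountain:2, water:2, hear:2, always:2, bring:1, until:1, girl:1, wait:1, between:1, onto:1, remember:1
Words with frequency 4: wake

1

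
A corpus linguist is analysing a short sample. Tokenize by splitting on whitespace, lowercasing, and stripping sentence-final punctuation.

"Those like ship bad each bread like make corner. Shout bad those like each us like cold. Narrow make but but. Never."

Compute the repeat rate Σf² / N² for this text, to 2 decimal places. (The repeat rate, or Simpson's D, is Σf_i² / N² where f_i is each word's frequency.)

Frequencies: like:4, those:2, bad:2, each:2, make:2, but:2, ship:1, bread:1, corner:1, shout:1, us:1, cold:1, narrow:1, never:1
Σf² = 44; N² = 484
Repeat rate = 44 / 484 = 0.09

0.09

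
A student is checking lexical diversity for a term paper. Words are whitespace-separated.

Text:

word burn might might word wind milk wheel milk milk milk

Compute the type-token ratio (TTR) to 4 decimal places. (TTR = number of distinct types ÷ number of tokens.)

0.5455

N = 11 tokens, V = 6 types.
TTR = V / N = 6 / 11 = 0.5455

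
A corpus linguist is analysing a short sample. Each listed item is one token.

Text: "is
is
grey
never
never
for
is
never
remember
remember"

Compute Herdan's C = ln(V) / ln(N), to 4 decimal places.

N = 10, V = 5.
ln(V) = 1.609438, ln(N) = 2.302585
C = 1.609438 / 2.302585 = 0.6990

0.6990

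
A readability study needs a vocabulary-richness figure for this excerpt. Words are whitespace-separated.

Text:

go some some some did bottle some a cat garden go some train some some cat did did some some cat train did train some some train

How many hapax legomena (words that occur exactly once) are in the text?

Frequencies: some:11, did:4, train:4, cat:3, go:2, bottle:1, a:1, garden:1
Hapax (freq=1): a, bottle, garden

3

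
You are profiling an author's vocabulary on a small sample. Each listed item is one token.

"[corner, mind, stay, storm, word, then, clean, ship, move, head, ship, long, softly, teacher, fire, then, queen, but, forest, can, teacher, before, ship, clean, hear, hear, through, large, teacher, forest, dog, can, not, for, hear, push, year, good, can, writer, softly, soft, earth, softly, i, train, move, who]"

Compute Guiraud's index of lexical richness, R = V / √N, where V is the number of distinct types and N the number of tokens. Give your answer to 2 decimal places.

4.91

N = 48, V = 34.
√N = 6.928203
R = 34 / 6.928203 = 4.91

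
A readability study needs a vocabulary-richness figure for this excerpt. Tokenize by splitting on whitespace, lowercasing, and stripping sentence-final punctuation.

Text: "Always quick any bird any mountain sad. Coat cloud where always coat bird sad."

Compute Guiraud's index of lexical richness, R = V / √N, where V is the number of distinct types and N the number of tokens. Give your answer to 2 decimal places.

2.41

N = 14, V = 9.
√N = 3.741657
R = 9 / 3.741657 = 2.41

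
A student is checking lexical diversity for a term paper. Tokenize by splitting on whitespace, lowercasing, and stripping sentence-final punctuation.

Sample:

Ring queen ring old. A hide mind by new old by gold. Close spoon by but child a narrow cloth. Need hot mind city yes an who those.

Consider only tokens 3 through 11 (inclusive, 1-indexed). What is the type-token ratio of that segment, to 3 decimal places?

0.778

Segment tokens 3–11: ring, old, a, hide, mind, by, new, old, by
Segment N = 9, segment V = 7.
TTR = 7 / 9 = 0.778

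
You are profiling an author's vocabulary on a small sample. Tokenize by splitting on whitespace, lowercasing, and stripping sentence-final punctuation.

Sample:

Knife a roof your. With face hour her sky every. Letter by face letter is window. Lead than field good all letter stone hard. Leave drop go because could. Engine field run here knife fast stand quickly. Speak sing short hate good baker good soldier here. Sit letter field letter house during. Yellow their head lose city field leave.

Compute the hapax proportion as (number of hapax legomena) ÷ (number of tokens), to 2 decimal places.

0.66

Frequencies: letter:5, field:4, good:3, knife:2, face:2, leave:2, here:2, a:1, roof:1, your:1, with:1, hour:1, her:1, sky:1, every:1, by:1, is:1, window:1, lead:1, than:1, … (26 more, each freq 1)
Hapax count = 39; token count = 59.
Ratio = 39 / 59 = 0.66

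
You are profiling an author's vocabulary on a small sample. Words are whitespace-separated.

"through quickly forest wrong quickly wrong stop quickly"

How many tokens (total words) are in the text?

8

Tokens: through, quickly, forest, wrong, quickly, wrong, stop, quickly
N = 8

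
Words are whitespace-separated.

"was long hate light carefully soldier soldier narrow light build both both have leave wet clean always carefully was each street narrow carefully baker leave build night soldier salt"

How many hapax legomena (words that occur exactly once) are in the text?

11

Frequencies: carefully:3, soldier:3, was:2, light:2, narrow:2, build:2, both:2, leave:2, long:1, hate:1, have:1, wet:1, clean:1, always:1, each:1, street:1, baker:1, night:1, salt:1
Hapax (freq=1): always, baker, clean, each, hate, have, long, night, salt, street, wet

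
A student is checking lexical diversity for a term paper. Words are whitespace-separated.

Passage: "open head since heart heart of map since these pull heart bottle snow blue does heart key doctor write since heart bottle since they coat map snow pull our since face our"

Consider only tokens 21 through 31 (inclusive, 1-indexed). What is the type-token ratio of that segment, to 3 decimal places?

Segment tokens 21–31: heart, bottle, since, they, coat, map, snow, pull, our, since, face
Segment N = 11, segment V = 10.
TTR = 10 / 11 = 0.909

0.909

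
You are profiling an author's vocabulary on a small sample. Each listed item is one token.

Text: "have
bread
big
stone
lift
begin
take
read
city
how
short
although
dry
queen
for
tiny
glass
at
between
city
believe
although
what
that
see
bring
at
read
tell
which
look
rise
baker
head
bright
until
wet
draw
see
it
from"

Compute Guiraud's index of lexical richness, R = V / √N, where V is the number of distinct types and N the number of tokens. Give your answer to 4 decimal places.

5.6223

N = 41, V = 36.
√N = 6.403124
R = 36 / 6.403124 = 5.6223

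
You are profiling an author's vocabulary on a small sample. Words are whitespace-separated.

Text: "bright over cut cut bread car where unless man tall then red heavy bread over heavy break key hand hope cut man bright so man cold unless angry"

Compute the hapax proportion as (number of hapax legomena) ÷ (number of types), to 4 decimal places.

0.6316

Frequencies: cut:3, man:3, bright:2, over:2, bread:2, unless:2, heavy:2, car:1, where:1, tall:1, then:1, red:1, break:1, key:1, hand:1, hope:1, so:1, cold:1, angry:1
Hapax count = 12; type count = 19.
Ratio = 12 / 19 = 0.6316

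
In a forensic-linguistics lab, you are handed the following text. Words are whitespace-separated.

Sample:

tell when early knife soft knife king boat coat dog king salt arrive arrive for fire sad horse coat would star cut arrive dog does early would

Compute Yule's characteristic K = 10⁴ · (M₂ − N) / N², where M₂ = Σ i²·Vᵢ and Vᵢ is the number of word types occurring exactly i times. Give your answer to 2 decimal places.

Frequencies: arrive:3, early:2, knife:2, king:2, coat:2, dog:2, would:2, tell:1, when:1, soft:1, boat:1, salt:1, for:1, fire:1, sad:1, horse:1, star:1, cut:1, does:1
N = 27. Frequency spectrum: V_1=12, V_2=6, V_3=1
M₂ = 1²·12 + 2²·6 + 3²·1 = 45
K = 10000 × (45 − 27) / 27² = 246.91

246.91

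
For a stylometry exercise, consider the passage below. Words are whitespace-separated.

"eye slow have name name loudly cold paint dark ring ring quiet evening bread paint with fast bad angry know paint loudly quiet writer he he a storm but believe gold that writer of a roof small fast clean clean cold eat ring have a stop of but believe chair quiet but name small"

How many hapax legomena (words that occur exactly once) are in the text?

16

Frequencies: name:3, paint:3, ring:3, quiet:3, a:3, but:3, have:2, loudly:2, cold:2, fast:2, writer:2, he:2, believe:2, of:2, small:2, clean:2, eye:1, slow:1, dark:1, evening:1, … (12 more, each freq 1)
Hapax (freq=1): angry, bad, bread, chair, dark, eat, evening, eye, gold, know, roof, slow, stop, storm, that, with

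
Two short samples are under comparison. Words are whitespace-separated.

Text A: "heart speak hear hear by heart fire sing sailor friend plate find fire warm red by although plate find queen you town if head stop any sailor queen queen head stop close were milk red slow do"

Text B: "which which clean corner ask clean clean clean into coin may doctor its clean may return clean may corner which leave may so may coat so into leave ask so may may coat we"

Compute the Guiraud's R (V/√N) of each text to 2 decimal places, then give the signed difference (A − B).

A: V=25, N=37, R=4.11
B: V=14, N=34, R=2.40
Difference = 4.11 − 2.40 = 1.71

1.71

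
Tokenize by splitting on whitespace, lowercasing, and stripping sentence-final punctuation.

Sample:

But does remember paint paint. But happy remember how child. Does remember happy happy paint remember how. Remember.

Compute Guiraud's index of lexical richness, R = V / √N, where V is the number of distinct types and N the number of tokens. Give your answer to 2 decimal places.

N = 18, V = 7.
√N = 4.242641
R = 7 / 4.242641 = 1.65

1.65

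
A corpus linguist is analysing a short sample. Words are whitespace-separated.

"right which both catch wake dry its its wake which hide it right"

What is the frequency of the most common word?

Frequencies: right:2, which:2, wake:2, its:2, both:1, catch:1, dry:1, hide:1, it:1
Most common: 'right' with frequency 2.

2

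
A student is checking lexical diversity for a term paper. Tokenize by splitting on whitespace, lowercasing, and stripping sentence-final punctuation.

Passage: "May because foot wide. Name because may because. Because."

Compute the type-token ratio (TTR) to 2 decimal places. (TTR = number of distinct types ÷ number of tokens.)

N = 9 tokens, V = 5 types.
TTR = V / N = 5 / 9 = 0.56

0.56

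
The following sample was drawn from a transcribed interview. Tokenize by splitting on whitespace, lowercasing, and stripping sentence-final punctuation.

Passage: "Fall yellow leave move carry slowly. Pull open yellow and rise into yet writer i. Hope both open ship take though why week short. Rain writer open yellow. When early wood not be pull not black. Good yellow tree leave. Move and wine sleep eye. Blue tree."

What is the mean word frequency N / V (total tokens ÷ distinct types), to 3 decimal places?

1.343

N = 47 tokens, V = 35 types.
Mean frequency = N / V = 47 / 35 = 1.343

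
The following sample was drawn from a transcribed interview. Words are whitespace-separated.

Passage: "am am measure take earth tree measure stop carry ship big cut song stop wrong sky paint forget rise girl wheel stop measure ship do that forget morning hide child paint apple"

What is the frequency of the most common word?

3

Frequencies: measure:3, stop:3, am:2, ship:2, paint:2, forget:2, take:1, earth:1, tree:1, carry:1, big:1, cut:1, song:1, wrong:1, sky:1, rise:1, girl:1, wheel:1, do:1, that:1, … (4 more, each freq 1)
Most common: 'measure' with frequency 3.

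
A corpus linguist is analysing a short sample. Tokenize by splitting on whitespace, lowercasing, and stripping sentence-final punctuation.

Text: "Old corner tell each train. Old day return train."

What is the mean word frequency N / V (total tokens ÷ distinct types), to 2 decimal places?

N = 9 tokens, V = 7 types.
Mean frequency = N / V = 9 / 7 = 1.29

1.29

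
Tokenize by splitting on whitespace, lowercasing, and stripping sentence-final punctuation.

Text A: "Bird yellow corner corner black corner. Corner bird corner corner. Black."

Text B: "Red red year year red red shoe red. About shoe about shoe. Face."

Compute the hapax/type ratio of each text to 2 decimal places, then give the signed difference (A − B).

0.05

A: hapax=1, V=4, ratio=0.25
B: hapax=1, V=5, ratio=0.20
Difference = 0.25 − 0.20 = 0.05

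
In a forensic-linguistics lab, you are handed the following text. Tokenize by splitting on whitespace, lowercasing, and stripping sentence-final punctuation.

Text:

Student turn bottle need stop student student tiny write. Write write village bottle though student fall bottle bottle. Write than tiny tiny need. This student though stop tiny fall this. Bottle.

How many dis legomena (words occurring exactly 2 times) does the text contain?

5

Frequencies: student:5, bottle:5, tiny:4, write:4, need:2, stop:2, though:2, fall:2, this:2, turn:1, village:1, than:1
Words with frequency 2: fall, need, stop, this, though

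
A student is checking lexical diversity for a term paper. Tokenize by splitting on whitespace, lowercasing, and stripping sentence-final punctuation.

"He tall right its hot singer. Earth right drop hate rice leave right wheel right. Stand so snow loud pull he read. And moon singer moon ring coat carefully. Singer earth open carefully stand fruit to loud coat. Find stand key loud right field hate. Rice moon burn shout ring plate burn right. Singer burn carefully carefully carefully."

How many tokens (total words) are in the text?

Tokens: he, tall, right, its, hot, singer, earth, right, drop, hate, rice, leave, right, wheel, right, stand, so, snow, loud, pull, he, read, and, moon, singer, moon, ring, coat, carefully, singer, earth, open, carefully, stand, fruit, to, loud, coat, find, stand, key, loud, right, field, hate, rice, moon, burn, shout, ring, plate, burn, right, singer, burn, carefully, carefully, carefully
N = 58

58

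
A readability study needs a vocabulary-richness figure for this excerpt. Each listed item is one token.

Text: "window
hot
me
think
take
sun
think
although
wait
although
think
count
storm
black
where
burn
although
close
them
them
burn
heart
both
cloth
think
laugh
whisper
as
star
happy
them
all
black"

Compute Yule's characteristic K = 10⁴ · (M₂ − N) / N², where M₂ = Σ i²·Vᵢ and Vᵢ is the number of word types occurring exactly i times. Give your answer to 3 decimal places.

Frequencies: think:4, although:3, them:3, black:2, burn:2, window:1, hot:1, me:1, take:1, sun:1, wait:1, count:1, storm:1, where:1, close:1, heart:1, both:1, cloth:1, laugh:1, whisper:1, … (4 more, each freq 1)
N = 33. Frequency spectrum: V_1=19, V_2=2, V_3=2, V_4=1
M₂ = 1²·19 + 2²·2 + 3²·2 + 4²·1 = 61
K = 10000 × (61 − 33) / 33² = 257.117

257.117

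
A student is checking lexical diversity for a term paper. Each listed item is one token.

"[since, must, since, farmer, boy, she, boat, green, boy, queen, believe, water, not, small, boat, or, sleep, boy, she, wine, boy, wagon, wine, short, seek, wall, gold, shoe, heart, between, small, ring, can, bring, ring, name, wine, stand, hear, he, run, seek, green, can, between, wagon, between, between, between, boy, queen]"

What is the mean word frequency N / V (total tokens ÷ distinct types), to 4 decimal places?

1.6452

N = 51 tokens, V = 31 types.
Mean frequency = N / V = 51 / 31 = 1.6452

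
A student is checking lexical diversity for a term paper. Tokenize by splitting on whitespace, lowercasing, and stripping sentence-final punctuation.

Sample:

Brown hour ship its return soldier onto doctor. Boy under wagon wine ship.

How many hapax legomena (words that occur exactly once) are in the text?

11

Frequencies: ship:2, brown:1, hour:1, its:1, return:1, soldier:1, onto:1, doctor:1, boy:1, under:1, wagon:1, wine:1
Hapax (freq=1): boy, brown, doctor, hour, its, onto, return, soldier, under, wagon, wine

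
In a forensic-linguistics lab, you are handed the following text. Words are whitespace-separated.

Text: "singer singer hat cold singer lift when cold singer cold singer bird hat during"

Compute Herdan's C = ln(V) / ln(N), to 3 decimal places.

0.737

N = 14, V = 7.
ln(V) = 1.945910, ln(N) = 2.639057
C = 1.945910 / 2.639057 = 0.737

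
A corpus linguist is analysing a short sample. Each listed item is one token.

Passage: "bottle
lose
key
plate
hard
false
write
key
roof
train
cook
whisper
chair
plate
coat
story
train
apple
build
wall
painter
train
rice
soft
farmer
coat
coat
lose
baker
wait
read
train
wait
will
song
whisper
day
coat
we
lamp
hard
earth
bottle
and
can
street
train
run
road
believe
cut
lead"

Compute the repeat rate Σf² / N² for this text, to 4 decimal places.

0.0362

Frequencies: train:5, coat:4, bottle:2, lose:2, key:2, plate:2, hard:2, whisper:2, wait:2, false:1, write:1, roof:1, cook:1, chair:1, story:1, apple:1, build:1, wall:1, painter:1, rice:1, … (18 more, each freq 1)
Σf² = 98; N² = 2704
Repeat rate = 98 / 2704 = 0.0362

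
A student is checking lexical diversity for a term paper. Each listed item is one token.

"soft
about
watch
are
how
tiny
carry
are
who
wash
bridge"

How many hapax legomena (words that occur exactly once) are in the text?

Frequencies: are:2, soft:1, about:1, watch:1, how:1, tiny:1, carry:1, who:1, wash:1, bridge:1
Hapax (freq=1): about, bridge, carry, how, soft, tiny, wash, watch, who

9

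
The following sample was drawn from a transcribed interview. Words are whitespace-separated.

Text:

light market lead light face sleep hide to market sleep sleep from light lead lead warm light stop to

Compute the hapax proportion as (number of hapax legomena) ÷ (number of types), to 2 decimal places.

Frequencies: light:4, lead:3, sleep:3, market:2, to:2, face:1, hide:1, from:1, warm:1, stop:1
Hapax count = 5; type count = 10.
Ratio = 5 / 10 = 0.50

0.50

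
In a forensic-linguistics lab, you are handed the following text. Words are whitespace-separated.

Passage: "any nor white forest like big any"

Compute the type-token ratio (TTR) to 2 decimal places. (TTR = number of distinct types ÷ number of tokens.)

N = 7 tokens, V = 6 types.
TTR = V / N = 6 / 7 = 0.86

0.86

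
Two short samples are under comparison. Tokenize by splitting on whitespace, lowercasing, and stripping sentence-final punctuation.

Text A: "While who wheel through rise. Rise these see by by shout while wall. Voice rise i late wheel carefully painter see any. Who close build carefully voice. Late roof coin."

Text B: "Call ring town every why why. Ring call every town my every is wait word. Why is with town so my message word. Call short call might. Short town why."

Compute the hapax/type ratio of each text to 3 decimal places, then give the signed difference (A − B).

0.193

A: hapax=11, V=20, ratio=0.550
B: hapax=5, V=14, ratio=0.357
Difference = 0.550 − 0.357 = 0.193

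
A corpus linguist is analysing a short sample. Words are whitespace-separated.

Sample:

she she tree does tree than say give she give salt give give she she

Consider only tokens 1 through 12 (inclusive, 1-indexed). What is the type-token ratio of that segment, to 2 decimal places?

Segment tokens 1–12: she, she, tree, does, tree, than, say, give, she, give, salt, give
Segment N = 12, segment V = 7.
TTR = 7 / 12 = 0.58

0.58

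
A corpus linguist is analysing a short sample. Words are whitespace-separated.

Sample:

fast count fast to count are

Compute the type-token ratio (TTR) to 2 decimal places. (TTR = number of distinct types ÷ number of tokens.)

N = 6 tokens, V = 4 types.
TTR = V / N = 4 / 6 = 0.67

0.67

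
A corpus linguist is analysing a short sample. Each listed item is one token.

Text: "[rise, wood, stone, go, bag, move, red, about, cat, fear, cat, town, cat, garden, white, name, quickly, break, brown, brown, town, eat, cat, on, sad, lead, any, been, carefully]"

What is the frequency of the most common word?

Frequencies: cat:4, town:2, brown:2, rise:1, wood:1, stone:1, go:1, bag:1, move:1, red:1, about:1, fear:1, garden:1, white:1, name:1, quickly:1, break:1, eat:1, on:1, sad:1, … (4 more, each freq 1)
Most common: 'cat' with frequency 4.

4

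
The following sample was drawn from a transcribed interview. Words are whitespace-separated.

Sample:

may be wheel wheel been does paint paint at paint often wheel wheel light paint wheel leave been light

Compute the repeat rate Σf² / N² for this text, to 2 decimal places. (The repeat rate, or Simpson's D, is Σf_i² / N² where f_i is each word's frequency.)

0.15

Frequencies: wheel:5, paint:4, been:2, light:2, may:1, be:1, does:1, at:1, often:1, leave:1
Σf² = 55; N² = 361
Repeat rate = 55 / 361 = 0.15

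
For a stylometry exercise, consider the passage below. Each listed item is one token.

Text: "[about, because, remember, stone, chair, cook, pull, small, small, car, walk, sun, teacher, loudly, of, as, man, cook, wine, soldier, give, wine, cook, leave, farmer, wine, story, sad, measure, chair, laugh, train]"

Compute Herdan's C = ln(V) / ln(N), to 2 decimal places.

N = 32, V = 26.
ln(V) = 3.258097, ln(N) = 3.465736
C = 3.258097 / 3.465736 = 0.94

0.94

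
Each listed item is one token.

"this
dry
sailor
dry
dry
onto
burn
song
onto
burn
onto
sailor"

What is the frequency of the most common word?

3

Frequencies: dry:3, onto:3, sailor:2, burn:2, this:1, song:1
Most common: 'dry' with frequency 3.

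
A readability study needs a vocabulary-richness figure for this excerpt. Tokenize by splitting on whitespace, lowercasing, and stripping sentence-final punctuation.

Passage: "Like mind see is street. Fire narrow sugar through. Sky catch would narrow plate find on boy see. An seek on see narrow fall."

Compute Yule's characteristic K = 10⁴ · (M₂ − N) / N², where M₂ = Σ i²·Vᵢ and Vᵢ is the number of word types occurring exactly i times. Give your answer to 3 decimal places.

243.056

Frequencies: see:3, narrow:3, on:2, like:1, mind:1, is:1, street:1, fire:1, sugar:1, through:1, sky:1, catch:1, would:1, plate:1, find:1, boy:1, an:1, seek:1, fall:1
N = 24. Frequency spectrum: V_1=16, V_2=1, V_3=2
M₂ = 1²·16 + 2²·1 + 3²·2 = 38
K = 10000 × (38 − 24) / 24² = 243.056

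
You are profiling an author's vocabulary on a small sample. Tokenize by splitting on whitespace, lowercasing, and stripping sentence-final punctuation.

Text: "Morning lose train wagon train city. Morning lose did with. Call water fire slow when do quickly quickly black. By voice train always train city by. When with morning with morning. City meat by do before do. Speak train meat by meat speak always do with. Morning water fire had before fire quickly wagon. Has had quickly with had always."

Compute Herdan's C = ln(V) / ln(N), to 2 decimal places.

0.77

N = 60, V = 23.
ln(V) = 3.135494, ln(N) = 4.094345
C = 3.135494 / 4.094345 = 0.77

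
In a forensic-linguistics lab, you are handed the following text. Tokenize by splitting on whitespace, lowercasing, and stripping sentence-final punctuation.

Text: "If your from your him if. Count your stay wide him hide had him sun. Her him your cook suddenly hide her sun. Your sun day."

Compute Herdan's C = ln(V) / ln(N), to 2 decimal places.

0.81

N = 26, V = 14.
ln(V) = 2.639057, ln(N) = 3.258097
C = 2.639057 / 3.258097 = 0.81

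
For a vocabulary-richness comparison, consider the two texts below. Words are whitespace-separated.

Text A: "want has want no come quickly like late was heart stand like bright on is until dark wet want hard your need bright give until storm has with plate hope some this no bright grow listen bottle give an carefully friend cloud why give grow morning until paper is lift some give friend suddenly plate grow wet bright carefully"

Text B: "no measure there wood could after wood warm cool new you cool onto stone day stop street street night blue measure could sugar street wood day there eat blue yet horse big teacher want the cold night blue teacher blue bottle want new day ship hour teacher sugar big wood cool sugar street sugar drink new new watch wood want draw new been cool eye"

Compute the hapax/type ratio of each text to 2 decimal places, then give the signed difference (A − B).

0.04

A: hapax=24, V=38, ratio=0.63
B: hapax=20, V=34, ratio=0.59
Difference = 0.63 − 0.59 = 0.04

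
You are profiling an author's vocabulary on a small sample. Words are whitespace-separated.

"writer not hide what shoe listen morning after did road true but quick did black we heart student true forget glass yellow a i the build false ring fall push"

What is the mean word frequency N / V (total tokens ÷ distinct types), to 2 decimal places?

1.07

N = 30 tokens, V = 28 types.
Mean frequency = N / V = 30 / 28 = 1.07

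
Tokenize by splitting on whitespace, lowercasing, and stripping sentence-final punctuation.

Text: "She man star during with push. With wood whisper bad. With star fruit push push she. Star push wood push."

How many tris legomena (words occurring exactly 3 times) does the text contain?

Frequencies: push:5, star:3, with:3, she:2, wood:2, man:1, during:1, whisper:1, bad:1, fruit:1
Words with frequency 3: star, with

2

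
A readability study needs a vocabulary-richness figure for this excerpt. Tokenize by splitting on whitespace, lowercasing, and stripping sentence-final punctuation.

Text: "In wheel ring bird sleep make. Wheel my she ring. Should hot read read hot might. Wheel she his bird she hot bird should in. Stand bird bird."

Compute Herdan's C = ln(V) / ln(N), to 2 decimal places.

0.79

N = 28, V = 14.
ln(V) = 2.639057, ln(N) = 3.332205
C = 2.639057 / 3.332205 = 0.79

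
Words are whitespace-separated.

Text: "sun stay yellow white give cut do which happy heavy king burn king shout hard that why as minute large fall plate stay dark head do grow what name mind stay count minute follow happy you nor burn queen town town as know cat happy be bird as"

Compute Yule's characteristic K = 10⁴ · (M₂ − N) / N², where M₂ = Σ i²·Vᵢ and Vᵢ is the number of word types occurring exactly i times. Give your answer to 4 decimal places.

121.5278

Frequencies: stay:3, happy:3, as:3, do:2, king:2, burn:2, minute:2, town:2, sun:1, yellow:1, white:1, give:1, cut:1, which:1, heavy:1, shout:1, hard:1, that:1, why:1, large:1, … (17 more, each freq 1)
N = 48. Frequency spectrum: V_1=29, V_2=5, V_3=3
M₂ = 1²·29 + 2²·5 + 3²·3 = 76
K = 10000 × (76 − 48) / 48² = 121.5278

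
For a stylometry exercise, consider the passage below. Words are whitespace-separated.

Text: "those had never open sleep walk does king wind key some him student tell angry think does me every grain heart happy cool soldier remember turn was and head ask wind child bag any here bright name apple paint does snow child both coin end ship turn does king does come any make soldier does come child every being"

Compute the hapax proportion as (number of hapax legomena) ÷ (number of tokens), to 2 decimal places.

0.61

Frequencies: does:6, child:3, king:2, wind:2, every:2, soldier:2, turn:2, any:2, come:2, those:1, had:1, never:1, open:1, sleep:1, walk:1, key:1, some:1, him:1, student:1, tell:1, … (25 more, each freq 1)
Hapax count = 36; token count = 59.
Ratio = 36 / 59 = 0.61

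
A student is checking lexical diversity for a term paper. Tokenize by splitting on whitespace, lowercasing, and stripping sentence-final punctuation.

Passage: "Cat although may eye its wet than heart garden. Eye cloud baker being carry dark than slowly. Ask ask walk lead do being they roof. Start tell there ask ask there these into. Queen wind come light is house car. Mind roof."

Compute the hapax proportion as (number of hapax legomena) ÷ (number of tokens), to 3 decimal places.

0.667

Frequencies: ask:4, eye:2, than:2, being:2, roof:2, there:2, cat:1, although:1, may:1, its:1, wet:1, heart:1, garden:1, cloud:1, baker:1, carry:1, dark:1, slowly:1, walk:1, lead:1, … (14 more, each freq 1)
Hapax count = 28; token count = 42.
Ratio = 28 / 42 = 0.667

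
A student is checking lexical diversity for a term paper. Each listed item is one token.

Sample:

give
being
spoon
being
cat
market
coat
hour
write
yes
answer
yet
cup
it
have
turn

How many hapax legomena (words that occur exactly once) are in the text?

14

Frequencies: being:2, give:1, spoon:1, cat:1, market:1, coat:1, hour:1, write:1, yes:1, answer:1, yet:1, cup:1, it:1, have:1, turn:1
Hapax (freq=1): answer, cat, coat, cup, give, have, hour, it, market, spoon, turn, write, yes, yet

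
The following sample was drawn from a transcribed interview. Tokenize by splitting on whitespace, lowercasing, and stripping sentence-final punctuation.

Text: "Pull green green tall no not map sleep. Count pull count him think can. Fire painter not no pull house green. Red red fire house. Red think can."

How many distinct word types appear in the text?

15

Distinct types: {can, count, fire, green, him, house, map, no, not, painter, pull, red, sleep, tall, think}
V = 15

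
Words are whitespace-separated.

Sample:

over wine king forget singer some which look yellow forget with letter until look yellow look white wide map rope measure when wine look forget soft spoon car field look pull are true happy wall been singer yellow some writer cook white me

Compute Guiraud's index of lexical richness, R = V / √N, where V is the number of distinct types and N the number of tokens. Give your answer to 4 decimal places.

N = 43, V = 31.
√N = 6.557439
R = 31 / 6.557439 = 4.7275

4.7275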